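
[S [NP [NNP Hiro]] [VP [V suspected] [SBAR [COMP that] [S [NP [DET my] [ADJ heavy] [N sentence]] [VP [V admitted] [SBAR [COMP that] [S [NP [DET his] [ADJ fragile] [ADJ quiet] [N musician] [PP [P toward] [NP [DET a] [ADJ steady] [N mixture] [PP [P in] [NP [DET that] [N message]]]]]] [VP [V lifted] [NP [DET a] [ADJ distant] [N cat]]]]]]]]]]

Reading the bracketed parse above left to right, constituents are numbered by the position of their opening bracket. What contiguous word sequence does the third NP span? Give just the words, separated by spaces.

his fragile quiet musician toward a steady mixture in that message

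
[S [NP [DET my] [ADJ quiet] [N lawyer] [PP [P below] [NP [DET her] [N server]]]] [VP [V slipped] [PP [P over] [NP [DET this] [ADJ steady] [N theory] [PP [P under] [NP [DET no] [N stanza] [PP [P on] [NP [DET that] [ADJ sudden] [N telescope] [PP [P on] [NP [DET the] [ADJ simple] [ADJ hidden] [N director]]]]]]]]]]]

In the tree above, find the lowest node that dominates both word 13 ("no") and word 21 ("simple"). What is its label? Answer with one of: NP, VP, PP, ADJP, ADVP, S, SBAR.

NP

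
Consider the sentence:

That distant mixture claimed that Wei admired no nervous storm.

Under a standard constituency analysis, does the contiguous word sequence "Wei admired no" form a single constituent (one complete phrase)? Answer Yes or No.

No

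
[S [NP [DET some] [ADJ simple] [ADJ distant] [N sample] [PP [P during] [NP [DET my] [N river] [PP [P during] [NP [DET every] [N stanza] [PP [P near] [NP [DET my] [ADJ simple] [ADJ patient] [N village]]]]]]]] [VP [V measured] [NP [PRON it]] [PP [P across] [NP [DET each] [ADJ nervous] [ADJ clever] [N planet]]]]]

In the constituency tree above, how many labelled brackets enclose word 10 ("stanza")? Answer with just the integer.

7

Path from the root down to the word: S → NP → PP → NP → PP → NP → N. That is 7 enclosing brackets.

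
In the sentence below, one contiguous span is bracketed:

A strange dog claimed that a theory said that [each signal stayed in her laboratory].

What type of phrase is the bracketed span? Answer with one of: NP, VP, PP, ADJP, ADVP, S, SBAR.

The bracketed span "each signal stayed in her laboratory" is headed by "stayed", making it a clause (S).

S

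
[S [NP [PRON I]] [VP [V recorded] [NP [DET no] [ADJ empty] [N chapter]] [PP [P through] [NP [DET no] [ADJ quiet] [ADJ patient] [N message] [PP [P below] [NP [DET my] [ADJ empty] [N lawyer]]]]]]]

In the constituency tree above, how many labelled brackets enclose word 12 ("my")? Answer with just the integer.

Path from the root down to the word: S → VP → PP → NP → PP → NP → DET. That is 7 enclosing brackets.

7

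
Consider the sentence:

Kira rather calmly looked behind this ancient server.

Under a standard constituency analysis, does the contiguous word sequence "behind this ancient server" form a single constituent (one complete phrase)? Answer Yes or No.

These words form the whole prepositional phrase headed by "behind", so yes — one constituent.

Yes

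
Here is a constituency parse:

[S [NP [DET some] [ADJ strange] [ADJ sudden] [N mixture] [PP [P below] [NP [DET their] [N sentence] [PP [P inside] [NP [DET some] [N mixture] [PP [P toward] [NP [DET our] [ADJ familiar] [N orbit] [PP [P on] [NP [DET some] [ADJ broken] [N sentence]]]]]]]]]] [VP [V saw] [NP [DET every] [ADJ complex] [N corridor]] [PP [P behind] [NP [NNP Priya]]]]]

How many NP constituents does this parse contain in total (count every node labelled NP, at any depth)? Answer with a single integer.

7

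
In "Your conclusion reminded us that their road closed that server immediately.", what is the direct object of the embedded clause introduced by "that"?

that server

The verb of the embedded clause introduced by "that" is "closed"; its direct object is the NP "that server".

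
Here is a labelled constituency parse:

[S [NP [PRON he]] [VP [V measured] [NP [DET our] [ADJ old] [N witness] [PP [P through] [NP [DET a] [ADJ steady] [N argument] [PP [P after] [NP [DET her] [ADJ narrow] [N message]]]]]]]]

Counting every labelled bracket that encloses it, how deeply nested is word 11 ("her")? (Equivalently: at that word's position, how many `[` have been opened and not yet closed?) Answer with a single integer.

Counting open brackets not yet closed at "her": [S [VP [NP [PP [NP [PP [NP [DET = 8.

8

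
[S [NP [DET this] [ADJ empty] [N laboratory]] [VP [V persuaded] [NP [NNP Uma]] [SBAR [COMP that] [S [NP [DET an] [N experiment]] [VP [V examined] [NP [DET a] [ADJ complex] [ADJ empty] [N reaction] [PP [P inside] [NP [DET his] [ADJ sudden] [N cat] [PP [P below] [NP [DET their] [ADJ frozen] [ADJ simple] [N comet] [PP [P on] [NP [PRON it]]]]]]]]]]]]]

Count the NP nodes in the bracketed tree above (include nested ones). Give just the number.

7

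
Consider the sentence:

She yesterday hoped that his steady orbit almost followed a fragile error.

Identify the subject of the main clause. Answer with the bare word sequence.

she

"she" is the NP that combines with the VP headed by "hoped" to form the main clause — the subject.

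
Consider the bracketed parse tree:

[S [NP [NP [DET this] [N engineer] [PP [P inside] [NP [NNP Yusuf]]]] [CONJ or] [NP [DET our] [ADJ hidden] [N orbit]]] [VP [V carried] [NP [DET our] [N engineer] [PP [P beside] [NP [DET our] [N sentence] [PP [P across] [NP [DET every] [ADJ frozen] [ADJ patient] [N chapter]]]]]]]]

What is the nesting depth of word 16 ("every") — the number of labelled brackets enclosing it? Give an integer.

8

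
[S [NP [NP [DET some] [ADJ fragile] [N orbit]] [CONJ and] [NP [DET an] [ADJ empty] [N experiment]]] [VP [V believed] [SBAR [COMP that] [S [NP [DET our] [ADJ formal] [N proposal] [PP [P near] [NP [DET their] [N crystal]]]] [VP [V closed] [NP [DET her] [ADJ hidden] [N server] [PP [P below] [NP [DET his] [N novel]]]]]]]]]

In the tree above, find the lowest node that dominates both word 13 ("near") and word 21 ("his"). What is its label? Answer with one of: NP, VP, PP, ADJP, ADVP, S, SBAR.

Both words fall inside [S our formal proposal near their crystal closed her hidden server below his novel] (words 10–22), and no smaller constituent contains them both. Label: S.

S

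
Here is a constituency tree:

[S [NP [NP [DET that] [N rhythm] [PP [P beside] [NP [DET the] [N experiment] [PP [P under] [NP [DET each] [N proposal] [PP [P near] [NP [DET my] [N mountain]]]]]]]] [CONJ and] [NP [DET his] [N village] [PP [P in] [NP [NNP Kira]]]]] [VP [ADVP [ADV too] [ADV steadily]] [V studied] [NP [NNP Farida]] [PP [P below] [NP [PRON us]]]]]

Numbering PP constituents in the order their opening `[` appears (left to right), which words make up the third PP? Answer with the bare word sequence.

The PP opening brackets appear, in order, over: "beside the experiment under each proposal near my mountain"; "under each proposal near my mountain"; "near my mountain"; "in Kira"; "below us". The third one spans "near my mountain".

near my mountain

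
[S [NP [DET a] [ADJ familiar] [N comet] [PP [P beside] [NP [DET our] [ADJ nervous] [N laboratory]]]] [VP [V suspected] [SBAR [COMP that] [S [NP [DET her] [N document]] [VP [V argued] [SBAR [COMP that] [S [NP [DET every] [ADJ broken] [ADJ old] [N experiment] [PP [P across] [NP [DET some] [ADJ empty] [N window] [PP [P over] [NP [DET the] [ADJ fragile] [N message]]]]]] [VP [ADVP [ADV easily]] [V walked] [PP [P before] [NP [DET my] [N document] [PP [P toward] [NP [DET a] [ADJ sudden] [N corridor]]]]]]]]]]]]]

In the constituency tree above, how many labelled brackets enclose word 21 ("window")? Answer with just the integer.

Path from the root down to the word: S → VP → SBAR → S → VP → SBAR → S → NP → PP → NP → N. That is 11 enclosing brackets.

11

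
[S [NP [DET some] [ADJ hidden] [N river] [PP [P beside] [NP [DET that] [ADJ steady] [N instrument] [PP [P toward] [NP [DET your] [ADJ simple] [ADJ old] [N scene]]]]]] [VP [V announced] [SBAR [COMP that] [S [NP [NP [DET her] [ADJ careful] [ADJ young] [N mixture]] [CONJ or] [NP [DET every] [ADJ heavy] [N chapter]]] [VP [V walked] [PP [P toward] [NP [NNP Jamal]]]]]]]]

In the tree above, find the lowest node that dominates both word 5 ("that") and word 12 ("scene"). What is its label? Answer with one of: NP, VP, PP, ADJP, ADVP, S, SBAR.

NP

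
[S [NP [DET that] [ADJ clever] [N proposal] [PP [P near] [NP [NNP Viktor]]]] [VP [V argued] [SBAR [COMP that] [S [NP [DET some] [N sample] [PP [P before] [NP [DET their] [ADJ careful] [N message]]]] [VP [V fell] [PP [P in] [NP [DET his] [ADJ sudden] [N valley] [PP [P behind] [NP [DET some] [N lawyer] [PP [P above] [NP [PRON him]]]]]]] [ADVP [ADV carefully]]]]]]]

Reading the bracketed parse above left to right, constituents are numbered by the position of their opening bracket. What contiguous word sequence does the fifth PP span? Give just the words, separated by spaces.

The PP opening brackets appear, in order, over: "near Viktor"; "before their careful message"; "in his sudden valley behind some lawyer above him"; "behind some lawyer above him"; "above him". The fifth one spans "above him".

above him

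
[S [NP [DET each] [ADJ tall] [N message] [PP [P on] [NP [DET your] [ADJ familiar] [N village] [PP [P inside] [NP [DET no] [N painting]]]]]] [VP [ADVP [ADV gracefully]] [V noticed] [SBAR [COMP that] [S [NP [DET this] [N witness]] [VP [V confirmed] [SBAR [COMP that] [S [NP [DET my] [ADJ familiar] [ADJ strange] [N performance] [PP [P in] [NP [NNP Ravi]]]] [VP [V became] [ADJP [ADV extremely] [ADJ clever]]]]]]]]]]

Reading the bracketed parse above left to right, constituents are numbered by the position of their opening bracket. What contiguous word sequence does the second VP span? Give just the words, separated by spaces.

Opening `[VP` markers occur at word positions 11, 16, 24; the second of these opens the constituent [VP confirmed that my familiar strange performance in Ravi became extremely clever].

confirmed that my familiar strange performance in Ravi became extremely clever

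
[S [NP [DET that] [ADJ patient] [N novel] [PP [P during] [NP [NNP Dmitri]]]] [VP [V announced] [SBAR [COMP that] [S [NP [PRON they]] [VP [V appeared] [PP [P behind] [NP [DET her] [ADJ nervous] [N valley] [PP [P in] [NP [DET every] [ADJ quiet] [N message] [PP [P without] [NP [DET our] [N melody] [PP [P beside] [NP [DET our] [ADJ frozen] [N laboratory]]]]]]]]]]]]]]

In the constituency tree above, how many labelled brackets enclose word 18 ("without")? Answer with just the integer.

11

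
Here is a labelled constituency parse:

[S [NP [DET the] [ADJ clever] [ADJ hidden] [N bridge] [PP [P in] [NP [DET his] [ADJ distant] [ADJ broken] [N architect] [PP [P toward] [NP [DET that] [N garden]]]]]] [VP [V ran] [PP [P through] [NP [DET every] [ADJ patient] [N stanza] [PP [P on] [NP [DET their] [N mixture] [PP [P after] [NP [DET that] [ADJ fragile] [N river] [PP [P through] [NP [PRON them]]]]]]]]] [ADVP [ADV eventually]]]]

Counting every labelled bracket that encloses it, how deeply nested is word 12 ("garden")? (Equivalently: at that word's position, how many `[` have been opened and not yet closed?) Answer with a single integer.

7

The word sits inside N, which is inside NP, inside PP, inside NP, inside PP, inside NP, inside S — 7 brackets in all.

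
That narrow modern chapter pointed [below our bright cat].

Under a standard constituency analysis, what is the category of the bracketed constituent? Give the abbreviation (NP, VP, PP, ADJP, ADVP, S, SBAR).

PP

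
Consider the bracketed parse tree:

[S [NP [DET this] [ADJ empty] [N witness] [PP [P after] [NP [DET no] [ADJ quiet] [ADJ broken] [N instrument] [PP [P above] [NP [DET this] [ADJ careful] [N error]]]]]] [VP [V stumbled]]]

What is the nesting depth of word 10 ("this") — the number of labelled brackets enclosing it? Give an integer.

7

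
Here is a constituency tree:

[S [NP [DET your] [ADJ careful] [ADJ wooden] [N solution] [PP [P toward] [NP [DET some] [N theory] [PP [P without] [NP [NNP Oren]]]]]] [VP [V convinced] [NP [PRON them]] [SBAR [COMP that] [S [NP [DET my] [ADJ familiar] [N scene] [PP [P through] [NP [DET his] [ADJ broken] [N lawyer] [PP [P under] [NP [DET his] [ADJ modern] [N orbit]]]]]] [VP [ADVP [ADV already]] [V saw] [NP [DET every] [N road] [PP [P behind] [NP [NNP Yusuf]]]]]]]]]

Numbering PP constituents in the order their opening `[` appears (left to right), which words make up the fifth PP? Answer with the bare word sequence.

The PP opening brackets appear, in order, over: "toward some theory without Oren"; "without Oren"; "through his broken lawyer under his modern orbit"; "under his modern orbit"; "behind Yusuf". The fifth one spans "behind Yusuf".

behind Yusuf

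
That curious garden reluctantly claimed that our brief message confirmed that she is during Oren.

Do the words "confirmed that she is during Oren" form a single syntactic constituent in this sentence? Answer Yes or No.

"confirmed that she is during Oren" is exactly the verb phrase [VP confirmed that she is during Oren], a complete constituent.

Yes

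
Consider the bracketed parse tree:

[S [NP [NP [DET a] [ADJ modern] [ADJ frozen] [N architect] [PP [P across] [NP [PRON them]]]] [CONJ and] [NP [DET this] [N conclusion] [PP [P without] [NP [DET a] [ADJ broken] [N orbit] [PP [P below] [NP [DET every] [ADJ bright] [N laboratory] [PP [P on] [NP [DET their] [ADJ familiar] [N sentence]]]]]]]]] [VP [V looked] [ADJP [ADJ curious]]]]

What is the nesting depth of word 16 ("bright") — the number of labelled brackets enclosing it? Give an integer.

8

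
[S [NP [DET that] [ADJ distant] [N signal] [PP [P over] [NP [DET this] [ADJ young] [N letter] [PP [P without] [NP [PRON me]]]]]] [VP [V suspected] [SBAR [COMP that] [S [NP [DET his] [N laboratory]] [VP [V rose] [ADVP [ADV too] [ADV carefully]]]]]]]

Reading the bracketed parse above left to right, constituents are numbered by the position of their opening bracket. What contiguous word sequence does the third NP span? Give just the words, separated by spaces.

me

In left-to-right order the NP constituents are "that distant signal over this young letter without me"; "this young letter without me"; "me"; "his laboratory". Number 3 is "me".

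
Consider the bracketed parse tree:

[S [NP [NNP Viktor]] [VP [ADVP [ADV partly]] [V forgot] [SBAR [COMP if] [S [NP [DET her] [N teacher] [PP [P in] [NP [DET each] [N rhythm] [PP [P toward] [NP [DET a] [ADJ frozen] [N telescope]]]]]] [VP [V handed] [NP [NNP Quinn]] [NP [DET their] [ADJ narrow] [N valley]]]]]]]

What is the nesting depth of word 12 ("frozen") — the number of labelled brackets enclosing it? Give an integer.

Counting open brackets not yet closed at "frozen": [S [VP [SBAR [S [NP [PP [NP [PP [NP [ADJ = 10.

10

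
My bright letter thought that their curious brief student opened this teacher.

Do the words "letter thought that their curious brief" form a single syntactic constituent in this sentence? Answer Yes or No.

"letter" belongs to the noun phrase "my bright letter" while "brief" belongs to the verb phrase "thought that their curious brief student opened this teacher"; a span that runs across that boundary is not a single phrase.

No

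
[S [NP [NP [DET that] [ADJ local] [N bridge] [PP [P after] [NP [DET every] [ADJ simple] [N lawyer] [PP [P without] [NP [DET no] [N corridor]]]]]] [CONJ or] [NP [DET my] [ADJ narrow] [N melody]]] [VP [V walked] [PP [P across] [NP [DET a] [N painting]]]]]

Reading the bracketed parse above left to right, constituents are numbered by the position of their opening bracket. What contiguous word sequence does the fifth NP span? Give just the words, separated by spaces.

my narrow melody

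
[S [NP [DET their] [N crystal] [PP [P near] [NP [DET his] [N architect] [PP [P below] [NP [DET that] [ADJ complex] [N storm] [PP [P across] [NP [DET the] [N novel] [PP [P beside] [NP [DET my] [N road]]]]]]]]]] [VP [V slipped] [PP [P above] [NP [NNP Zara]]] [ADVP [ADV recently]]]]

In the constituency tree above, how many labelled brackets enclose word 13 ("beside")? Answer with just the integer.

10

Path from the root down to the word: S → NP → PP → NP → PP → NP → PP → NP → PP → P. That is 10 enclosing brackets.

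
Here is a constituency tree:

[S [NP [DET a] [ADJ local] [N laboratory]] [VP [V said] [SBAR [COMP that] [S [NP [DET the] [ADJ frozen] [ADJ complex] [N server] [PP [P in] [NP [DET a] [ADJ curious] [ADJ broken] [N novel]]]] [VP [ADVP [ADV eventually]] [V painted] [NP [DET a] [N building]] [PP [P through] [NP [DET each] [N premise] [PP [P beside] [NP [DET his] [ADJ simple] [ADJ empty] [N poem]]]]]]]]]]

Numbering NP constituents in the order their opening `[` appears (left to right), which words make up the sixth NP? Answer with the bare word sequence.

The NP opening brackets appear, in order, over: "a local laboratory"; "the frozen complex server in a curious broken novel"; "a curious broken novel"; "a building"; "each premise beside his simple empty poem"; "his simple empty poem". The sixth one spans "his simple empty poem".

his simple empty poem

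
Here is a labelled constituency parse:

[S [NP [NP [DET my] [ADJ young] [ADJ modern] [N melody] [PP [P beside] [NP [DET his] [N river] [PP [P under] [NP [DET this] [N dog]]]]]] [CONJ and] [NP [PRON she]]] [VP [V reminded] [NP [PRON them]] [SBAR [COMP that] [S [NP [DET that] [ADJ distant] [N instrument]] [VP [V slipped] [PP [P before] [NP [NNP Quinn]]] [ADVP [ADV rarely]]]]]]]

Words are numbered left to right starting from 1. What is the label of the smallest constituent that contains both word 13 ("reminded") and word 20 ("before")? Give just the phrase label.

VP

Word 13 lies under S → VP → V; word 20 lies under S → VP → SBAR → S → VP → PP → P. The lowest shared node is the VP.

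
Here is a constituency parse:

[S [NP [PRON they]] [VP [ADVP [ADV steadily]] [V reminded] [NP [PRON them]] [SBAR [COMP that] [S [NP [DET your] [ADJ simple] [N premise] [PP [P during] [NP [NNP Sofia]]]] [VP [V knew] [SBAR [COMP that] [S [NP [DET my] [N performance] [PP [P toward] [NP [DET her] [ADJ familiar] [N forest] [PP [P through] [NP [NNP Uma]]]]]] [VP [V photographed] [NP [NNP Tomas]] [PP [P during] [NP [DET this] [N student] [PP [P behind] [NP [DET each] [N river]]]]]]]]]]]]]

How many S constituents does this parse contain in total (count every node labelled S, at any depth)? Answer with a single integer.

3

The S constituents are: [S they steadily reminded them that your simple premise during Sofia knew that my performance toward her familiar forest through Uma photographed Tomas during this student behind each river]; [S your simple premise during Sofia knew that my performance toward her familiar forest through Uma photographed Tomas during this student behind each river]; [S my performance toward her familiar forest through Uma photographed Tomas during this student behind each river]. Total: 3.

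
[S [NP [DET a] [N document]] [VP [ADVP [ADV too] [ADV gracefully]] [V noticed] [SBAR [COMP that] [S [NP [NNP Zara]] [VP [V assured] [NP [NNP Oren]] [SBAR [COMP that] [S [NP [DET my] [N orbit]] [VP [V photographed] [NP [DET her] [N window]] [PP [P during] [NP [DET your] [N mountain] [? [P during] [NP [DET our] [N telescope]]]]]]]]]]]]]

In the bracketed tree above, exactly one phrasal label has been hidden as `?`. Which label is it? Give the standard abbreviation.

The `?` node immediately contains: P 'during', NP. That is the internal structure of a prepositional phrase, so the label is PP.

PP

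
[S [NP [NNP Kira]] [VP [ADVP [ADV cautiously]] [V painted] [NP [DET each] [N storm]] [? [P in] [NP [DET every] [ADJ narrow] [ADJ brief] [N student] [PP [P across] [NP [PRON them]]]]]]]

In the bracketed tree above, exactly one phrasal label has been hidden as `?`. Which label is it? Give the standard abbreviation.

PP

Looking at what the `?` directly dominates — P 'in', NP — this is a prepositional phrase (PP).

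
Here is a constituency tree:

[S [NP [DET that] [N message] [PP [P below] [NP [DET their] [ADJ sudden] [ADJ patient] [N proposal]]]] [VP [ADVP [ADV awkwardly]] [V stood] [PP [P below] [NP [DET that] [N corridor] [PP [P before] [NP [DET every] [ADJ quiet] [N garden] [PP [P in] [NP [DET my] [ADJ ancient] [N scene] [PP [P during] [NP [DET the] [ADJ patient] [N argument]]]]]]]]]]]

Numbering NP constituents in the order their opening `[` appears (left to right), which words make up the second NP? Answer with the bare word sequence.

their sudden patient proposal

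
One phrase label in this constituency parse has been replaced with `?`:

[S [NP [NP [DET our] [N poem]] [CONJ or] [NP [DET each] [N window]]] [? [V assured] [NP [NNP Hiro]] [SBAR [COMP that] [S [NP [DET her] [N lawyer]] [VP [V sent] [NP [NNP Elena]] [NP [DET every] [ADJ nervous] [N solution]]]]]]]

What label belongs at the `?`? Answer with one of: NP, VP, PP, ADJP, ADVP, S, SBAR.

VP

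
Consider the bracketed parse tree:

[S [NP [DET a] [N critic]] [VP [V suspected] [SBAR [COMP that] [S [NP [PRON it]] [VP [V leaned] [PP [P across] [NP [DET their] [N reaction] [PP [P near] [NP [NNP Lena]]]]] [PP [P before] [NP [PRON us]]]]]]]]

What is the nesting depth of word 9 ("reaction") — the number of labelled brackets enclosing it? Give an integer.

Counting open brackets not yet closed at "reaction": [S [VP [SBAR [S [VP [PP [NP [N = 8.

8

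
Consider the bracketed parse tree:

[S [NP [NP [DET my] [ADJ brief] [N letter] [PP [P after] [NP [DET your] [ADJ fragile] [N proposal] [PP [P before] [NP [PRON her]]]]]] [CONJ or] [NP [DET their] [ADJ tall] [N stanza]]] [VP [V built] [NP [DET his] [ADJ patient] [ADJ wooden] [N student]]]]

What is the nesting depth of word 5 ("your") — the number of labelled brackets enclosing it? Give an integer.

6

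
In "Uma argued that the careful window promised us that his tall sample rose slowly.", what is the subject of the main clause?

Uma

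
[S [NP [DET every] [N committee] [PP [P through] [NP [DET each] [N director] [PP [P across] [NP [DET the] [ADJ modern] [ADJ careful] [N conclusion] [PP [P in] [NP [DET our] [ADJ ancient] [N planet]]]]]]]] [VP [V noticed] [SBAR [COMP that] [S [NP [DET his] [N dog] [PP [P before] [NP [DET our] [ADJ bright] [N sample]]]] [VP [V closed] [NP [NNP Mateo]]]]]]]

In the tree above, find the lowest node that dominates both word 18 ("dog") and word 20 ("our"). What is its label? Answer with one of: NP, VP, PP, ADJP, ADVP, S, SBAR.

NP

Both words fall inside [NP his dog before our bright sample] (words 17–22), and no smaller constituent contains them both. Label: NP.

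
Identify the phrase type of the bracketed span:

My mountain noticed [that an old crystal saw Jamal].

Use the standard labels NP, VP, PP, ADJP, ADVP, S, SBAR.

SBAR

The bracketed span "that an old crystal saw Jamal" is headed by "that", making it a subordinate clause (SBAR).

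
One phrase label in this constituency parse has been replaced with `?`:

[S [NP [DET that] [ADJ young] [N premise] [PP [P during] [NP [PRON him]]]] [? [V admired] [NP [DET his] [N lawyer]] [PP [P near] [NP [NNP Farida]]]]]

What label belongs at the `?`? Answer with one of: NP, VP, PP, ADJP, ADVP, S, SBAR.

VP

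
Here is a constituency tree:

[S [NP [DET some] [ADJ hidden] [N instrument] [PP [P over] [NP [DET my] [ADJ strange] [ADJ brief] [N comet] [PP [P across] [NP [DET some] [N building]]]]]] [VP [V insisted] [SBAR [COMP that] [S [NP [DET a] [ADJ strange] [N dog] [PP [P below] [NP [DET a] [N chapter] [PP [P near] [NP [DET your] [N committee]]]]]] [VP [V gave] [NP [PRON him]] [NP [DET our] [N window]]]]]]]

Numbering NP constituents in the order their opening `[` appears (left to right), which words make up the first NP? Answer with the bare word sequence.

some hidden instrument over my strange brief comet across some building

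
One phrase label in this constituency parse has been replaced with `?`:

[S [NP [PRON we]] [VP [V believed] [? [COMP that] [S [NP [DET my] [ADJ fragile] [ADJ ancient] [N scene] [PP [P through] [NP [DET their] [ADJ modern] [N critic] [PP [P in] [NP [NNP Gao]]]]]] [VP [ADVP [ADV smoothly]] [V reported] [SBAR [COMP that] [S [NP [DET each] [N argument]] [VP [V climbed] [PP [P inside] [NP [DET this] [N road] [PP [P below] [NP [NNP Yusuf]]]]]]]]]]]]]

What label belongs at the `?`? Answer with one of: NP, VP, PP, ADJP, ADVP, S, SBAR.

The `?` node immediately contains: COMP 'that', S. That is the internal structure of a subordinate clause, so the label is SBAR.

SBAR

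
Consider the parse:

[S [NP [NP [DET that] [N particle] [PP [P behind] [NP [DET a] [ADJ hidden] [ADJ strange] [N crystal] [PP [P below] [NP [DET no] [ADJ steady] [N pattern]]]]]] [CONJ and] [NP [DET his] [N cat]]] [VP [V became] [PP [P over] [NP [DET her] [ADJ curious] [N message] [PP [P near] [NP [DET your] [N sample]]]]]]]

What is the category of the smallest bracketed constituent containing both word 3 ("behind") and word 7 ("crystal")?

PP

Word 3 lies under S → NP → NP → PP → P; word 7 lies under S → NP → NP → PP → NP → N. The lowest shared node is the PP.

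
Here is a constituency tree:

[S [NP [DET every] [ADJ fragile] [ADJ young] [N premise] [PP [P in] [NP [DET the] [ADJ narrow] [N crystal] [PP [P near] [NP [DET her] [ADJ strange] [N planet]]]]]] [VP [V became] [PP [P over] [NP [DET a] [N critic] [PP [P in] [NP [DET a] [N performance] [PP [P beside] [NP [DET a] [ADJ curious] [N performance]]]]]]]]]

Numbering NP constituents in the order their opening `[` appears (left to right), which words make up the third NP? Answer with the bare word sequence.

In left-to-right order the NP constituents are "every fragile young premise in the narrow crystal near her strange planet"; "the narrow crystal near her strange planet"; "her strange planet"; "a critic in a performance beside a curious performance"; "a performance beside a curious performance"; "a curious performance". Number 3 is "her strange planet".

her strange planet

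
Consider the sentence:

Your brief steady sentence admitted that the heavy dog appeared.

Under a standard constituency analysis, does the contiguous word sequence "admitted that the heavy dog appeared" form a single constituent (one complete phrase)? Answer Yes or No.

Yes

"admitted that the heavy dog appeared" is exactly the verb phrase [VP admitted that the heavy dog appeared], a complete constituent.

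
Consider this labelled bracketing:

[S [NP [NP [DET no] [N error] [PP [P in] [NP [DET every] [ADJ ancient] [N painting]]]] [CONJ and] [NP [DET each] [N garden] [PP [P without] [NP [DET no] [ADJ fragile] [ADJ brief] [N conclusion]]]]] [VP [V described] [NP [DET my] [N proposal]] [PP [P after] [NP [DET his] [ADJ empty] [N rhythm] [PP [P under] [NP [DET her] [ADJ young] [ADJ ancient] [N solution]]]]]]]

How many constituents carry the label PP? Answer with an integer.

4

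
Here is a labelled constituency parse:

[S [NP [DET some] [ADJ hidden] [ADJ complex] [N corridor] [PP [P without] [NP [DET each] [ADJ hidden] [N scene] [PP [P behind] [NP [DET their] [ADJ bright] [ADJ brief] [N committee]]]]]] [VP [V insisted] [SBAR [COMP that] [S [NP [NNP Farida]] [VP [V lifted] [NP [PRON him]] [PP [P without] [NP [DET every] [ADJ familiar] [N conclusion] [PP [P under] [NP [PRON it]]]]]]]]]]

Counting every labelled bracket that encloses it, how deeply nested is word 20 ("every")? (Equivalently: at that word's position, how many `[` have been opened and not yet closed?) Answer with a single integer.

The word sits inside DET, which is inside NP, inside PP, inside VP, inside S, inside SBAR, inside VP, inside S — 8 brackets in all.

8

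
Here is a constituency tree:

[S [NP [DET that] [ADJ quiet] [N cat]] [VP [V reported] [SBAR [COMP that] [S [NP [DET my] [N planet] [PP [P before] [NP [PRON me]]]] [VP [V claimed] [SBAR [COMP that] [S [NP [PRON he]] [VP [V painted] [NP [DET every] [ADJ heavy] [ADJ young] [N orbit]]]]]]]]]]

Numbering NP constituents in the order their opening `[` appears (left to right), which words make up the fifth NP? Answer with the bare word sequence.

In left-to-right order the NP constituents are "that quiet cat"; "my planet before me"; "me"; "he"; "every heavy young orbit". Number 5 is "every heavy young orbit".

every heavy young orbit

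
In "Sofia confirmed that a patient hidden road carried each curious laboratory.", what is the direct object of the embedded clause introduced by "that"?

each curious laboratory

The verb of the embedded clause introduced by "that" is "carried"; its direct object is the NP "each curious laboratory".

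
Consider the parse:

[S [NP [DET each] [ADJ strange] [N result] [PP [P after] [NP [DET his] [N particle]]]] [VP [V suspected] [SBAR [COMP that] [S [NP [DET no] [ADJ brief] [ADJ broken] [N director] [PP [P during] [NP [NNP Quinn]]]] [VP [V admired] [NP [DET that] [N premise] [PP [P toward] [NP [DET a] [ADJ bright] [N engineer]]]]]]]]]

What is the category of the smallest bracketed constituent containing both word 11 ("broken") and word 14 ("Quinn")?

NP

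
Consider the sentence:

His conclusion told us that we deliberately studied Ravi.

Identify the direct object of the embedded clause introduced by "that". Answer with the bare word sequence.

The verb of the embedded clause introduced by "that" is "studied"; its direct object is the NP "Ravi".

Ravi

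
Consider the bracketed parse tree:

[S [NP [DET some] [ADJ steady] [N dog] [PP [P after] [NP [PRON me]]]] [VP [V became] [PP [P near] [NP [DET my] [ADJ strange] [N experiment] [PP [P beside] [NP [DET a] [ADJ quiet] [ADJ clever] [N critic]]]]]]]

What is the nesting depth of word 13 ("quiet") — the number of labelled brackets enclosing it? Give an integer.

Path from the root down to the word: S → VP → PP → NP → PP → NP → ADJ. That is 7 enclosing brackets.

7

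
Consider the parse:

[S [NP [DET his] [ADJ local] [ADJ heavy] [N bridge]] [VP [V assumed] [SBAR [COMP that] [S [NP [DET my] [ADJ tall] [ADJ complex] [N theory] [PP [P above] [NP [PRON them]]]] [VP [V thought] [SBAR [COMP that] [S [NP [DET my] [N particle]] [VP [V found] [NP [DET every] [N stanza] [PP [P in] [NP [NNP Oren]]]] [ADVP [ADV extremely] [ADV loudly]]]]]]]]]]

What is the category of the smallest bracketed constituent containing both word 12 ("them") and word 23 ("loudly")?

S

Both words fall inside [S my tall complex theory above them thought that my particle found every stanza in Oren extremely loudly] (words 7–23), and no smaller constituent contains them both. Label: S.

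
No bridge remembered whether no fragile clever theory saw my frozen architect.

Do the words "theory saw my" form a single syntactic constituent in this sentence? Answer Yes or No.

The sequence begins inside the noun phrase "no fragile clever theory" and ends inside the verb phrase "saw my frozen architect"; it crosses a phrase boundary, so no single node in the tree spans exactly those words.

No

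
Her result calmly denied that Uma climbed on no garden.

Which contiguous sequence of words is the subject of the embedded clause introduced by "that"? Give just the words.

Uma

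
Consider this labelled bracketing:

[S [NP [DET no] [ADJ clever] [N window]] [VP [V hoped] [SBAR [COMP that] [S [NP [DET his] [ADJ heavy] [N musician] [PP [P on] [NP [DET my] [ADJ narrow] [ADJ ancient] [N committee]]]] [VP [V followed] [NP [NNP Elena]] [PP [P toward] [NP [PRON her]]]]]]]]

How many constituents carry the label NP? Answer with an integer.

Listing each NP by its span: [NP no clever window]; [NP his heavy musician on my narrow ancient committee]; [NP my narrow ancient committee]; [NP Elena]; [NP her] — that makes 5.

5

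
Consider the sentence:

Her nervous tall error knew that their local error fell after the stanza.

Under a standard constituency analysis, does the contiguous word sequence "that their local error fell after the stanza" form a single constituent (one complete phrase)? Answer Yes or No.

Yes

These words form the whole subordinate clause headed by "that", so yes — one constituent.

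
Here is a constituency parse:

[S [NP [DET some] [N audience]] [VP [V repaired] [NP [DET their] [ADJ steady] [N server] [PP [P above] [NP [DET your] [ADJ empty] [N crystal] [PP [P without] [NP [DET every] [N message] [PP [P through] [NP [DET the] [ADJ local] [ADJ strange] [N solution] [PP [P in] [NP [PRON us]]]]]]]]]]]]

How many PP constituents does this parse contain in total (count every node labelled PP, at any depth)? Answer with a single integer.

Scanning left to right, an opening `[PP` appears at word positions 7, 11, 14, 19 — 4 in total.

4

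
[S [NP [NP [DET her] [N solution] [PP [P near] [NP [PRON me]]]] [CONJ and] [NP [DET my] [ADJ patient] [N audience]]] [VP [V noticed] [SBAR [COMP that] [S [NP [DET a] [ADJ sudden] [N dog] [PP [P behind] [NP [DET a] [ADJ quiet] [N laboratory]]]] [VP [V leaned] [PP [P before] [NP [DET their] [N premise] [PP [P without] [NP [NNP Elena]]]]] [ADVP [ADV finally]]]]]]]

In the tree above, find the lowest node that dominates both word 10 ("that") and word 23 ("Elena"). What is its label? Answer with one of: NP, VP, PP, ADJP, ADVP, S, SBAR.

The smallest bracket enclosing both words is [SBAR that a sudden dog behind a quiet laboratory leaned before their premise without Elena finally], so the label is SBAR.

SBAR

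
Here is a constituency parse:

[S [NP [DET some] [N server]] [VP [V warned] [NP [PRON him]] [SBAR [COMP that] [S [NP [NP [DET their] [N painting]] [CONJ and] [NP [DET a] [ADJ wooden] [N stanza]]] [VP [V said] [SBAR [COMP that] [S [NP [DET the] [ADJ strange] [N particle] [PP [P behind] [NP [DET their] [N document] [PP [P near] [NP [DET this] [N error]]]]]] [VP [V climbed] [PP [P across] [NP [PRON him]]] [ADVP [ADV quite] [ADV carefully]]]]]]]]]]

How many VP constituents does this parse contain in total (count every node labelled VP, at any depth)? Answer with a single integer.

The VP constituents are: [VP warned him that their painting and a wooden stanza said that the strange particle behind their document near this error climbed across him quite carefully]; [VP said that the strange particle behind their document near this error climbed across him quite carefully]; [VP climbed across him quite carefully]. Total: 3.

3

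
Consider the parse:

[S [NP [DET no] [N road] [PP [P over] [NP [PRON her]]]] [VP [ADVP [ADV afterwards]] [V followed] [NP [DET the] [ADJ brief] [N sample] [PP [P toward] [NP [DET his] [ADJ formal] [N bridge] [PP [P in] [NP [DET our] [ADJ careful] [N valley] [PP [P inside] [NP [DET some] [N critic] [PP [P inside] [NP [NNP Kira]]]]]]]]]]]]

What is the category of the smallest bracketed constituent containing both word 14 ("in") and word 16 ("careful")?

PP

Word 14 lies under S → VP → NP → PP → NP → PP → P; word 16 lies under S → VP → NP → PP → NP → PP → NP → ADJ. The lowest shared node is the PP.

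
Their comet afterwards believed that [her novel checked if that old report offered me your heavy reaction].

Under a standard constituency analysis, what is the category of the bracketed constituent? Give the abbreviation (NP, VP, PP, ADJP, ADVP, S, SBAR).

S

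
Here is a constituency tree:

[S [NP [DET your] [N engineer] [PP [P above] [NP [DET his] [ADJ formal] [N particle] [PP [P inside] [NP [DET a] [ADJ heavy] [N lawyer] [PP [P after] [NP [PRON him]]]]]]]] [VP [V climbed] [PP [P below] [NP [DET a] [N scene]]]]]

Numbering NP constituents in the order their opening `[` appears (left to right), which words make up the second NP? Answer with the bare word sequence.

his formal particle inside a heavy lawyer after him

Opening `[NP` markers occur at word positions 1, 4, 8, 12, 15; the second of these opens the constituent [NP his formal particle inside a heavy lawyer after him].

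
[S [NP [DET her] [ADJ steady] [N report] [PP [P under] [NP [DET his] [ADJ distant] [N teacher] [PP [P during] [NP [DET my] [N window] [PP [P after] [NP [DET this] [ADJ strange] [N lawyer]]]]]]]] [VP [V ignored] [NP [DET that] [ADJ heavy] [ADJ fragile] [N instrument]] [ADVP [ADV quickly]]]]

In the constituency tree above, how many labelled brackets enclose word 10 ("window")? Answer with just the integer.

Path from the root down to the word: S → NP → PP → NP → PP → NP → N. That is 7 enclosing brackets.

7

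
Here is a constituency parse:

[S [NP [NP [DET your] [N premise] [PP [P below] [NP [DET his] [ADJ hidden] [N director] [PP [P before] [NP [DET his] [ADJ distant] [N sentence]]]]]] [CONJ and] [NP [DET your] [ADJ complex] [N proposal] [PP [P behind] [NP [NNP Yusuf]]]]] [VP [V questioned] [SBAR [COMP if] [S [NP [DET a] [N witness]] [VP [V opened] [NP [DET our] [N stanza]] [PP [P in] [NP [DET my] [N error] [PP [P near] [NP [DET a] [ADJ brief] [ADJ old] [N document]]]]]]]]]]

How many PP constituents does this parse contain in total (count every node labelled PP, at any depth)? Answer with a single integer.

5

Listing each PP by its span: [PP below his hidden director before his distant sentence]; [PP before his distant sentence]; [PP behind Yusuf]; [PP in my error near a brief old document]; [PP near a brief old document] — that makes 5.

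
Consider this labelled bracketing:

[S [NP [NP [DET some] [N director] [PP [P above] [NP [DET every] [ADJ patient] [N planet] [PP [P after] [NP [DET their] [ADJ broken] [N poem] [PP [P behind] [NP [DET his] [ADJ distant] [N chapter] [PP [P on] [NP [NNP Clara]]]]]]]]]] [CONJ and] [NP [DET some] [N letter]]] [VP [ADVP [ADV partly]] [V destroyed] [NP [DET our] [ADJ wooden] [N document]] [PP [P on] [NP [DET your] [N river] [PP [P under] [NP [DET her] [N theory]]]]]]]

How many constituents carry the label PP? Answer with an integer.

Listing each PP by its span: [PP above every patient planet after their broken poem behind his distant chapter on Clara]; [PP after their broken poem behind his distant chapter on Clara]; [PP behind his distant chapter on Clara]; [PP on Clara]; [PP on your river under her theory]; [PP under her theory] — that makes 6.

6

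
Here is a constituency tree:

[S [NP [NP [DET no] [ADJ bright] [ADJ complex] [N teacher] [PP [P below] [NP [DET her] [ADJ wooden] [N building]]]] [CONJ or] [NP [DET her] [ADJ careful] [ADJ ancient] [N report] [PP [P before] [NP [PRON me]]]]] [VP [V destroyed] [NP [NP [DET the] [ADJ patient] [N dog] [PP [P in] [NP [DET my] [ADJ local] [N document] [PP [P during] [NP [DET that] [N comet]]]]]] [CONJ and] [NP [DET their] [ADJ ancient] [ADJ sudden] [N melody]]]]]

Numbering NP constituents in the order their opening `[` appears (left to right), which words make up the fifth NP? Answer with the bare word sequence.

me

In left-to-right order the NP constituents are "no bright complex teacher below her wooden building or her careful ancient report before me"; "no bright complex teacher below her wooden building"; "her wooden building"; "her careful ancient report before me"; "me"; "the patient dog in my local document during that comet and their ancient sudden melody"; "the patient dog in my local document during that comet"; "my local document during that comet"; "that comet"; "their ancient sudden melody". Number 5 is "me".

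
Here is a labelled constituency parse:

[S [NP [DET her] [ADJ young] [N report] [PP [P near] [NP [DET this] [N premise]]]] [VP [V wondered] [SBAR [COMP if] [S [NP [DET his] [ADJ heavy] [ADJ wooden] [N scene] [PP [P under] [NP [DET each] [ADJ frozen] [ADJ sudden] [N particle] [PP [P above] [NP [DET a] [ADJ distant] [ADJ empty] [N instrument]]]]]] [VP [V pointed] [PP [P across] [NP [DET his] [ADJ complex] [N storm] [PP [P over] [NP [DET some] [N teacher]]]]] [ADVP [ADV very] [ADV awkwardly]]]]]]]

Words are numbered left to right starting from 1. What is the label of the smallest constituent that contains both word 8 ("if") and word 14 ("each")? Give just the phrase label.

SBAR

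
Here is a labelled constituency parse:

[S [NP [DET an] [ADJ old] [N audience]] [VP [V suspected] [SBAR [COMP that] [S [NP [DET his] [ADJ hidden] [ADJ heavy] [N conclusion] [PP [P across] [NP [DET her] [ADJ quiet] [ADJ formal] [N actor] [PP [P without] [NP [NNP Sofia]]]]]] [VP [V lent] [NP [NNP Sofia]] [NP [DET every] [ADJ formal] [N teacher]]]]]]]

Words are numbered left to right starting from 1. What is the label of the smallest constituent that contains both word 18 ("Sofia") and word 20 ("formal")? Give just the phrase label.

VP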